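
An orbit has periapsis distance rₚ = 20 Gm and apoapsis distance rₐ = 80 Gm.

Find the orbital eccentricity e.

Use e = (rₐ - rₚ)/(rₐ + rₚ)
rₚ = 20 Gm = 2 × 10^10 m
rₐ = 80 Gm = 8 × 10^10 m
rₐ − rₚ = 6 × 10^10 m
rₐ + rₚ = 1 × 10^11 m
e = (rₐ − rₚ)/(rₐ + rₚ) = 0.6

Final answer: e = 0.6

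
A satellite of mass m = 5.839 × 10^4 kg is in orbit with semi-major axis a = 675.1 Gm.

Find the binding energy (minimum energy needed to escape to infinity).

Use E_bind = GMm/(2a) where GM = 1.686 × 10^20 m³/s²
a = 675.1 Gm = 6.751 × 10^11 m
GM = 1.686 × 10^20 m³/s²
m = 5.839 × 10^4 kg
GMm = 1.686 × 10^20 × 58390 = 9.84455 × 10^24 m³·kg/s²
2a = 1.3502 × 10^12 m
E_bind = GMm/(2a) = 7.29118 × 10^12 J ≈ 7.291 TJ

Final answer: 7.291 TJ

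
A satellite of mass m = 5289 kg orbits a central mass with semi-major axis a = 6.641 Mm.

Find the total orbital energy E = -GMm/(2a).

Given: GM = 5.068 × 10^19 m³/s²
a = 6.641 Mm = 6.641 × 10^6 m
GM = 5.068 × 10^19 m³/s²
2a = 1.3282 × 10^7 m
GMm = 5.068 × 10^19 × 5289 = 2.68047 × 10^23 m³·kg/s²
E = −GMm/(2a) = -2.01812 × 10^16 J ≈ -20.18 PJ

Final answer: -20.18 PJ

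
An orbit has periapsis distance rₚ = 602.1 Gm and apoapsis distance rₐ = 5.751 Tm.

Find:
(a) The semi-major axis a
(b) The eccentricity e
rₚ = 602.1 Gm = 6.021 × 10^11 m
rₐ = 5.751 Tm = 5.751 × 10^12 m
(a) a = (rₚ + rₐ)/2 = 3.17655 × 10^12 m ≈ 3.177 Tm
(b) e = (rₐ − rₚ)/(rₐ + rₚ) = (5.1489 × 10^12) / (6.3531 × 10^12) = 0.810455

Final answer:
(a) a = 3.177 Tm
(b) e = 0.8105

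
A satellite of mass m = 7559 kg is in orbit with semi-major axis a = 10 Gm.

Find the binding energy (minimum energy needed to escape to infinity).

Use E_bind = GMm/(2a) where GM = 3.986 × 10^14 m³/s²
a = 10 Gm = 1 × 10^10 m
GM = 3.986 × 10^14 m³/s²
m = 7559 kg
GMm = 3.986 × 10^14 × 7559 = 3.01302 × 10^18 m³·kg/s²
2a = 2 × 10^10 m
E_bind = GMm/(2a) = 1.50651 × 10^8 J ≈ 150.7 MJ

Final answer: 150.7 MJ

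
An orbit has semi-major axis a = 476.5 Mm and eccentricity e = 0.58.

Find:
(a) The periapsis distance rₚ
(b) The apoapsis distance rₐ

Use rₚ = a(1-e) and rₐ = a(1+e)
a = 476.5 Mm = 4.765 × 10^8 m
e = 0.58:  1 − e = 0.42,  1 + e = 1.58
(a) rₚ = a(1 − e) = 4.765 × 10^8 m × 0.42 = 2.0013 × 10^8 m ≈ 200.1 Mm
(b) rₐ = a(1 + e) = 4.765 × 10^8 m × 1.58 = 7.5287 × 10^8 m ≈ 752.9 Mm

Final answer:
(a) rₚ = 200.1 Mm
(b) rₐ = 752.9 Mm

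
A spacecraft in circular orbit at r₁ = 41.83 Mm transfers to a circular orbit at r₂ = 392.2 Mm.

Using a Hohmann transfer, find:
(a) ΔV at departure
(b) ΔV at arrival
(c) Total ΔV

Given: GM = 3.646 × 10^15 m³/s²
r₁ = 41.83 Mm = 4.183 × 10^7 m
r₂ = 392.2 Mm = 3.922 × 10^8 m
GM = 3.646 × 10^15 m³/s²
Transfer ellipse: a_t = (r₁ + r₂)/2 = 2.17015 × 10^8 m
Circular speed at r₁: v₁ = √(GM/r₁) = 9336.08 m/s
Transfer speed at r₁ (periapsis): v₁ₜ = √(GM(2/r₁ − 1/a_t)) = 12550.9 m/s
(a) ΔV₁ = v₁ₜ − v₁ = 3214.78 m/s ≈ 3.215 km/s
Circular speed at r₂: v₂ = √(GM/r₂) = 3048.98 m/s
Transfer speed at r₂ (apoapsis): v₂ₜ = √(GM(2/r₂ − 1/a_t)) = 1338.61 m/s
(b) ΔV₂ = v₂ − v₂ₜ = 1710.37 m/s ≈ 1.71 km/s
(c) ΔV_total = ΔV₁ + ΔV₂ = 4925.15 m/s ≈ 4.925 km/s

Final answer:
(a) ΔV₁ = 3.215 km/s
(b) ΔV₂ = 1.71 km/s
(c) ΔV_total = 4.925 km/s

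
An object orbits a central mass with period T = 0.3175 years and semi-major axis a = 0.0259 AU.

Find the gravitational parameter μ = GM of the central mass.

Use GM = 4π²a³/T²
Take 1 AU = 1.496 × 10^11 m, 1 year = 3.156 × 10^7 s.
T = 0.3175 years = 1.00203 × 10^7 s
a = 0.0259 AU = 3.87464 × 10^9 m
a³ = 5.81693 × 10^28 m³
T² = 1.00406 × 10^14 s²
GM = 4π² × (5.81693 × 10^28) / (1.00406 × 10^14) = 2.28714 × 10^16 m³/s²
GM ≈ 2.287 × 10^16 m³/s²

Final answer: GM = 2.287 × 10^16 m³/s²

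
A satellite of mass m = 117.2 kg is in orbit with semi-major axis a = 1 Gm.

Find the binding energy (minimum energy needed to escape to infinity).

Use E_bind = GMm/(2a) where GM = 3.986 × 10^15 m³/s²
a = 1 Gm = 1 × 10^9 m
GM = 3.986 × 10^15 m³/s²
m = 117.2 kg
GMm = 3.986 × 10^15 × 117.2 = 4.67159 × 10^17 m³·kg/s²
2a = 2 × 10^9 m
E_bind = GMm/(2a) = 2.3358 × 10^8 J ≈ 233.6 MJ

Final answer: 233.6 MJ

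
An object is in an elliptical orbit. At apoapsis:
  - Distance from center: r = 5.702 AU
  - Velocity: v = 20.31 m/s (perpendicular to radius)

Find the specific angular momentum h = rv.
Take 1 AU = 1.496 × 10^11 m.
r = 5.702 AU = 8.53019 × 10^11 m
v = 20.31 m/s
h = rv = 8.53019 × 10^11 × 20.31 = 1.73248 × 10^13 m²/s ≈ 1.732 × 10^13 m²/s

Final answer: h = 1.732 × 10^13 m²/s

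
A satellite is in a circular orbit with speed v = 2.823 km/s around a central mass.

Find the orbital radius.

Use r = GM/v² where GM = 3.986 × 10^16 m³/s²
v = 2.823 km/s = 2823 m/s
GM = 3.986 × 10^16 m³/s²
v² = 7.96933 × 10^6 m²/s²
r = GM/v² = (3.986 × 10^16) / (7.96933 × 10^6) = 5.00168 × 10^9 m ≈ 5.002 Gm

Final answer: 5.002 Gm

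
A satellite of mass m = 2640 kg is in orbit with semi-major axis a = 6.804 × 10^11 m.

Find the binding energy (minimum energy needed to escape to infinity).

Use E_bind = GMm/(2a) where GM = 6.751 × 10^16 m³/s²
a = 6.804 × 10^11 m
GM = 6.751 × 10^16 m³/s²
m = 2640 kg
GMm = 6.751 × 10^16 × 2640 = 1.78226 × 10^20 m³·kg/s²
2a = 1.3608 × 10^12 m
E_bind = GMm/(2a) = 1.30972 × 10^8 J ≈ 131 MJ

Final answer: 131 MJ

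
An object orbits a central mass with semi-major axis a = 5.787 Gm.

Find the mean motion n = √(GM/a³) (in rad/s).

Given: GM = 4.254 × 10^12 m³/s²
a = 5.787 Gm = 5.787 × 10^9 m
GM = 4.254 × 10^12 m³/s²
a³ = 1.93803 × 10^29 m³
GM/a³ = (4.254 × 10^12) / (1.93803 × 10^29) = 2.19501 × 10^-17 s⁻²
n = √(GM/a³) = 4.6851 × 10^-9 rad/s ≈ 4.685 × 10^-9 rad/s

Final answer: n = 4.685 × 10^-9 rad/s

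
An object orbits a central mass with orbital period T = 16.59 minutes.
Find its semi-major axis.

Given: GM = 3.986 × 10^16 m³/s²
T = 16.59 minutes = 995.4 s
GM = 3.986 × 10^16 m³/s²
Kepler's third law: a³ = GM T² / (4π²)
T² = 990821 s²
a³ = (3.986 × 10^16) × 990821 / (4π²) = 1.0004 × 10^21 m³
a = (a³)^(1/3) = 1.00013 × 10^7 m ≈ 10 Mm

Final answer: 10 Mm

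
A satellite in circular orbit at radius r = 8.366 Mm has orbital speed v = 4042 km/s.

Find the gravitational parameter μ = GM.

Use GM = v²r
r = 8.366 Mm = 8.366 × 10^6 m
v = 4042 km/s = 4.042 × 10^6 m/s
v² = 1.63378 × 10^13 m²/s²
GM = v²r = 1.63378 × 10^13 × 8.366 × 10^6 = 1.36682 × 10^20 m³/s²
GM ≈ 1.367 × 10^20 m³/s²

Final answer: GM = 1.367 × 10^20 m³/s²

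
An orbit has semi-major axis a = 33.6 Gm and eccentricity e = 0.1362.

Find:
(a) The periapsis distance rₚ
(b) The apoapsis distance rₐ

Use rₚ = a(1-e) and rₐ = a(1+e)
a = 33.6 Gm = 3.36 × 10^10 m
e = 0.1362:  1 − e = 0.8638,  1 + e = 1.1362
(a) rₚ = a(1 − e) = 3.36 × 10^10 m × 0.8638 = 2.90237 × 10^10 m ≈ 29.02 Gm
(b) rₐ = a(1 + e) = 3.36 × 10^10 m × 1.1362 = 3.81763 × 10^10 m ≈ 38.18 Gm

Final answer:
(a) rₚ = 29.02 Gm
(b) rₐ = 38.18 Gm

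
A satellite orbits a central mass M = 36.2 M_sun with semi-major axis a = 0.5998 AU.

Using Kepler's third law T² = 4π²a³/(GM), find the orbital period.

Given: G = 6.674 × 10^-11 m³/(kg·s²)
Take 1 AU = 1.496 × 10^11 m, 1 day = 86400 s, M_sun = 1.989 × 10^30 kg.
M = 36.2 M_sun = 7.20018 × 10^31 kg
GM = G × M = 6.674 × 10^-11 × 7.20018 × 10^31 = 4.8054 × 10^21 m³/s²
a = 0.5998 AU = 8.97301 × 10^10 m
a³ = 7.22461 × 10^32 m³
T = 2π √(a³/GM) = 2π √((7.22461 × 10^32) / (4.8054 × 10^21)) = 2π × 387742 s
T = 2.43625 × 10^6 s ≈ 28.2 days

Final answer: 28.2 days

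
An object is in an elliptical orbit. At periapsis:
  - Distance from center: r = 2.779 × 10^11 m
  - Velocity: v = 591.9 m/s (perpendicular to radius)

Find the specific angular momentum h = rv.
r = 2.779 × 10^11 m
v = 591.9 m/s
h = rv = 2.779 × 10^11 × 591.9 = 1.64489 × 10^14 m²/s ≈ 1.645 × 10^14 m²/s

Final answer: h = 1.645 × 10^14 m²/s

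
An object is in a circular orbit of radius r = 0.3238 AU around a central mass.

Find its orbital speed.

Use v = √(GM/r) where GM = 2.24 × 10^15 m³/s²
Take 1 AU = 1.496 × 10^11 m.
r = 0.3238 AU = 4.84405 × 10^10 m
GM = 2.24 × 10^15 m³/s²
GM/r = (2.24 × 10^15) / (4.84405 × 10^10) = 46242.3 m²/s²
v = √(GM/r) = 215.04 m/s ≈ 215 m/s

Final answer: 215 m/s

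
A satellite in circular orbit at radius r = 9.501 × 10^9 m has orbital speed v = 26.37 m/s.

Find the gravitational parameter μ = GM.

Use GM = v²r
r = 9.501 × 10^9 m
v = 26.37 m/s
v² = 695.377 m²/s²
GM = v²r = 695.377 × 9.501 × 10^9 = 6.60678 × 10^12 m³/s²
GM ≈ 6.607 × 10^12 m³/s²

Final answer: GM = 6.607 × 10^12 m³/s²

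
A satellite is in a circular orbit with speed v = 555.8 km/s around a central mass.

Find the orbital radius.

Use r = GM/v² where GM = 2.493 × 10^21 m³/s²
v = 555.8 km/s = 555800 m/s
GM = 2.493 × 10^21 m³/s²
v² = 3.08914 × 10^11 m²/s²
r = GM/v² = (2.493 × 10^21) / (3.08914 × 10^11) = 8.07022 × 10^9 m ≈ 8.07 Gm

Final answer: 8.07 Gm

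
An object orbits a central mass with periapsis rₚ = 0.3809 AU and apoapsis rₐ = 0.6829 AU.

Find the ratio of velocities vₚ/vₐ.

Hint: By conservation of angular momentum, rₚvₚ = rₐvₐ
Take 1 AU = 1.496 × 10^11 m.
rₚ = 0.3809 AU = 5.69826 × 10^10 m
rₐ = 0.6829 AU = 1.02162 × 10^11 m
rₚvₚ = rₐvₐ  ⇒  vₚ/vₐ = rₐ/rₚ
vₚ/vₐ = (1.02162 × 10^11) / (5.69826 × 10^10) = 1.79286

Final answer: vₚ/vₐ = 1.793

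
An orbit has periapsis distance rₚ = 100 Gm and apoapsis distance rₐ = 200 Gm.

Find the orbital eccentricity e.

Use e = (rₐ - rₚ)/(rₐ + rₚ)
rₚ = 100 Gm = 1 × 10^11 m
rₐ = 200 Gm = 2 × 10^11 m
rₐ − rₚ = 1 × 10^11 m
rₐ + rₚ = 3 × 10^11 m
e = (rₐ − rₚ)/(rₐ + rₚ) = 0.333333

Final answer: e = 0.3333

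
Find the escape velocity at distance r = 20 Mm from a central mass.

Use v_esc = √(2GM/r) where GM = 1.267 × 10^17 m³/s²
r = 20 Mm = 2 × 10^7 m
GM = 1.267 × 10^17 m³/s²
2GM/r = 2 × (1.267 × 10^17) / (2 × 10^7) = 1.267 × 10^10 m²/s²
v_esc = √(2GM/r) = 112561 m/s ≈ 112.6 km/s

Final answer: 112.6 km/s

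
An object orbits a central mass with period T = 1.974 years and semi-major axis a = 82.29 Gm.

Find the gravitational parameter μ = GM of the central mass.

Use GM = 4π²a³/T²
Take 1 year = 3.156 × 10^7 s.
T = 1.974 years = 6.22994 × 10^7 s
a = 82.29 Gm = 8.229 × 10^10 m
a³ = 5.57239 × 10^32 m³
T² = 3.88122 × 10^15 s²
GM = 4π² × (5.57239 × 10^32) / (3.88122 × 10^15) = 5.66804 × 10^18 m³/s²
GM ≈ 5.668 × 10^18 m³/s²

Final answer: GM = 5.668 × 10^18 m³/s²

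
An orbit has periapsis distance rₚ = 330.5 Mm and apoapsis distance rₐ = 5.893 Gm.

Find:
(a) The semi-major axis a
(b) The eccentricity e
rₚ = 330.5 Mm = 3.305 × 10^8 m
rₐ = 5.893 Gm = 5.893 × 10^9 m
(a) a = (rₚ + rₐ)/2 = 3.11175 × 10^9 m ≈ 3.112 Gm
(b) e = (rₐ − rₚ)/(rₐ + rₚ) = (5.5625 × 10^9) / (6.2235 × 10^9) = 0.89379

Final answer:
(a) a = 3.112 Gm
(b) e = 0.8938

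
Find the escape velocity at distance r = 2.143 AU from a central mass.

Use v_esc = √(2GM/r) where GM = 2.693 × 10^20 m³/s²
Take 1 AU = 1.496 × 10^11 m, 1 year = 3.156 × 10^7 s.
r = 2.143 AU = 3.20593 × 10^11 m
GM = 2.693 × 10^20 m³/s²
2GM/r = 2 × (2.693 × 10^20) / (3.20593 × 10^11) = 1.68001 × 10^9 m²/s²
v_esc = √(2GM/r) = 40988 m/s ≈ 8.647 AU/year

Final answer: 8.647 AU/year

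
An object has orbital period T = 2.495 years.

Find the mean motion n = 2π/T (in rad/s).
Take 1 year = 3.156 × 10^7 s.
T = 2.495 years = 7.87422 × 10^7 s
n = 2π / (7.87422 × 10^7 s) = 7.97944 × 10^-8 rad/s ≈ 7.979 × 10^-8 rad/s

Final answer: n = 7.979 × 10^-8 rad/s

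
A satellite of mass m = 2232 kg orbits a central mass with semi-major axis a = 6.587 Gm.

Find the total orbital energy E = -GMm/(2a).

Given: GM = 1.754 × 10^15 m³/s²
a = 6.587 Gm = 6.587 × 10^9 m
GM = 1.754 × 10^15 m³/s²
2a = 1.3174 × 10^10 m
GMm = 1.754 × 10^15 × 2232 = 3.91493 × 10^18 m³·kg/s²
E = −GMm/(2a) = -2.97171 × 10^8 J ≈ -297.2 MJ

Final answer: -297.2 MJ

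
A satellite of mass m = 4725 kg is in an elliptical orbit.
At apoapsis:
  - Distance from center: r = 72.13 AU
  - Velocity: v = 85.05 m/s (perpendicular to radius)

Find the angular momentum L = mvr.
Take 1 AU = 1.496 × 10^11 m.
r = 72.13 AU = 1.07906 × 10^13 m
v = 85.05 m/s
vr = 85.05 × 1.07906 × 10^13 = 9.17745 × 10^14 m²/s
L = m × vr = 4725 × 9.17745 × 10^14 = 4.33634 × 10^18 kg·m²/s ≈ 4.336 × 10^18 kg·m²/s

Final answer: L = 4.336 × 10^18 kg·m²/s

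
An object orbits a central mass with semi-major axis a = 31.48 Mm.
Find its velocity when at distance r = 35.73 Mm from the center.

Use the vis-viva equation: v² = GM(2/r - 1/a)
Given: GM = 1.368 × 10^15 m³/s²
a = 31.48 Mm = 3.148 × 10^7 m
r = 35.73 Mm = 3.573 × 10^7 m
GM = 1.368 × 10^15 m³/s²
2/r − 1/a = 5.59754 × 10^-8 − 3.17662 × 10^-8 = 2.42092 × 10^-8 m⁻¹
v² = GM (2/r − 1/a) = 3.31181 × 10^7 m²/s²
v = 5754.84 m/s ≈ 5.755 km/s

Final answer: 5.755 km/s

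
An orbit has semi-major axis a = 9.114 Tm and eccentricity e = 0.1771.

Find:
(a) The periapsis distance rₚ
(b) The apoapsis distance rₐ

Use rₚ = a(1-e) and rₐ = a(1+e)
a = 9.114 Tm = 9.114 × 10^12 m
e = 0.1771:  1 − e = 0.8229,  1 + e = 1.1771
(a) rₚ = a(1 − e) = 9.114 × 10^12 m × 0.8229 = 7.49991 × 10^12 m ≈ 7.5 Tm
(b) rₐ = a(1 + e) = 9.114 × 10^12 m × 1.1771 = 1.07281 × 10^13 m ≈ 10.73 Tm

Final answer:
(a) rₚ = 7.5 Tm
(b) rₐ = 10.73 Tm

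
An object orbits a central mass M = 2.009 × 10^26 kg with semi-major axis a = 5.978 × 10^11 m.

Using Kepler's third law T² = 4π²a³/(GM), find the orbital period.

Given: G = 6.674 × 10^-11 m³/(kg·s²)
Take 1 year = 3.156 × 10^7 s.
M = 2.009 × 10^26 kg
GM = G × M = 6.674 × 10^-11 × 2.009 × 10^26 = 1.34081 × 10^16 m³/s²
a = 5.978 × 10^11 m
a³ = 2.13633 × 10^35 m³
T = 2π √(a³/GM) = 2π √((2.13633 × 10^35) / (1.34081 × 10^16)) = 2π × 3.99163 × 10^9 s
T = 2.50802 × 10^10 s ≈ 794.7 years

Final answer: 794.7 years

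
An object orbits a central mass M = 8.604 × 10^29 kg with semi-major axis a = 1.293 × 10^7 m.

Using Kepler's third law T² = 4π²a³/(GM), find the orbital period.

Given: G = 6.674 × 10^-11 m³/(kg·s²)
M = 8.604 × 10^29 kg
GM = G × M = 6.674 × 10^-11 × 8.604 × 10^29 = 5.74231 × 10^19 m³/s²
a = 1.293 × 10^7 m
a³ = 2.1617 × 10^21 m³
T = 2π √(a³/GM) = 2π √((2.1617 × 10^21) / (5.74231 × 10^19)) = 2π × 6.13556 s
T = 38.5509 s ≈ 38.55 seconds

Final answer: 38.55 seconds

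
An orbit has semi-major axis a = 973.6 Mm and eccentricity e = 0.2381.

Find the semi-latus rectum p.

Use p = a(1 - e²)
a = 973.6 Mm = 9.736 × 10^8 m
e = 0.2381,  e² = 0.0566916,  1 − e² = 0.943308
p = a(1 − e²) = 9.736 × 10^8 m × 0.943308 = 9.18405 × 10^8 m ≈ 918.4 Mm

Final answer: p = 918.4 Mm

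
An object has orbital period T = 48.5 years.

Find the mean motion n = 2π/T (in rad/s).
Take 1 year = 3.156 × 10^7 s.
T = 48.5 years = 1.53066 × 10^9 s
n = 2π / (1.53066 × 10^9 s) = 4.10489 × 10^-9 rad/s ≈ 4.105 × 10^-9 rad/s

Final answer: n = 4.105 × 10^-9 rad/s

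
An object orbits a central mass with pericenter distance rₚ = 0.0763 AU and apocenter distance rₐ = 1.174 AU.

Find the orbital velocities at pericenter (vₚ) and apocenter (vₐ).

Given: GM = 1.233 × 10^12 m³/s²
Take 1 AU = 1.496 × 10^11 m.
rₚ = 0.0763 AU = 1.14145 × 10^10 m
rₐ = 1.174 AU = 1.7563 × 10^11 m
GM = 1.233 × 10^12 m³/s²
a = (rₚ + rₐ)/2 = 9.35224 × 10^10 m
Vis-viva: v² = GM (2/r − 1/a)
vₚ² = 1.233 × 10^12 × (1.75216 × 10^-10 − 1.06926 × 10^-11) = 202.857 m²/s²
vₚ = 14.2428 m/s ≈ 14.24 m/s
vₐ² = 1.233 × 10^12 × (1.13876 × 10^-11 − 1.06926 × 10^-11) = 0.856848 m²/s²
vₐ = 0.925661 m/s ≈ 0.9257 m/s

Final answer: vₚ = 14.24 m/s, vₐ = 0.9257 m/s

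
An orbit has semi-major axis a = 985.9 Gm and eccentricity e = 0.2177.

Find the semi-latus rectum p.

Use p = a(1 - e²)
a = 985.9 Gm = 9.859 × 10^11 m
e = 0.2177,  e² = 0.0473933,  1 − e² = 0.952607
p = a(1 − e²) = 9.859 × 10^11 m × 0.952607 = 9.39175 × 10^11 m ≈ 939.2 Gm

Final answer: p = 939.2 Gm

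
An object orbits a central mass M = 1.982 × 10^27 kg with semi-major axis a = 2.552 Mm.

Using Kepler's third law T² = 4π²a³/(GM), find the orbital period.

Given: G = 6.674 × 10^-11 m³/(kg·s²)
M = 1.982 × 10^27 kg
GM = G × M = 6.674 × 10^-11 × 1.982 × 10^27 = 1.32279 × 10^17 m³/s²
a = 2.552 Mm = 2.552 × 10^6 m
a³ = 1.66204 × 10^19 m³
T = 2π √(a³/GM) = 2π √((1.66204 × 10^19) / (1.32279 × 10^17)) = 2π × 11.2092 s
T = 70.4297 s ≈ 1.174 minutes

Final answer: 1.174 minutes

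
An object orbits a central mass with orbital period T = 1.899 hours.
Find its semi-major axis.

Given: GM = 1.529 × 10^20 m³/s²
T = 1.899 hours = 6836.4 s
GM = 1.529 × 10^20 m³/s²
Kepler's third law: a³ = GM T² / (4π²)
T² = 4.67364 × 10^7 s²
a³ = (1.529 × 10^20) × (4.67364 × 10^7) / (4π²) = 1.8101 × 10^26 m³
a = (a³)^(1/3) = 5.65676 × 10^8 m ≈ 5.657 × 10^8 m

Final answer: 5.657 × 10^8 m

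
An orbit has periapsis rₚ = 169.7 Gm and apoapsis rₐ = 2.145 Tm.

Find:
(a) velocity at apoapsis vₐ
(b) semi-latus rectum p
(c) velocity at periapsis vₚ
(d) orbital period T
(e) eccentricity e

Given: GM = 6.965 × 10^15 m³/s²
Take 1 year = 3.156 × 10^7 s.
rₚ = 169.7 Gm = 1.697 × 10^11 m
rₐ = 2.145 Tm = 2.145 × 10^12 m
GM = 6.965 × 10^15 m³/s²
a = (rₚ + rₐ)/2 = 1.15735 × 10^12 m
e = (rₐ − rₚ)/(rₐ + rₚ) = (1.9753 × 10^12) / (2.3147 × 10^12) = 0.853372
(a) vₐ² = GM (2/rₐ − 1/a) = 6.965 × 10^15 × (9.32401 × 10^-13 − 8.64043 × 10^-13) = 476.114 m²/s²;  vₐ = 21.82 m/s ≈ 21.82 m/s
(b) 1 − e² = 0.271756;  p = a(1 − e²) = 1.15735 × 10^12 × 0.271756 = 3.14517 × 10^11 m ≈ 314.5 Gm
(c) vₚ² = GM (2/rₚ − 1/a) = 6.965 × 10^15 × (1.17855 × 10^-11 − 8.64043 × 10^-13) = 76068 m²/s²;  vₚ = 275.804 m/s ≈ 275.8 m/s
(d) a³ = 1.55022 × 10^36 m³;  T = 2π √(a³/GM) = 2π × 1.49189 × 10^10 s = 9.37382 × 10^10 s ≈ 2970 years
(e) e = 0.853372 ≈ 0.8534

Final answer:
(a) velocity at apoapsis vₐ = 21.82 m/s
(b) semi-latus rectum p = 314.5 Gm
(c) velocity at periapsis vₚ = 275.8 m/s
(d) orbital period T = 2970 years
(e) eccentricity e = 0.8534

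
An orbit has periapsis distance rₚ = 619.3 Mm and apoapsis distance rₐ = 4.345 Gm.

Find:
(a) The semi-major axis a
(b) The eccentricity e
rₚ = 619.3 Mm = 6.193 × 10^8 m
rₐ = 4.345 Gm = 4.345 × 10^9 m
(a) a = (rₚ + rₐ)/2 = 2.48215 × 10^9 m ≈ 2.482 Gm
(b) e = (rₐ − rₚ)/(rₐ + rₚ) = (3.7257 × 10^9) / (4.9643 × 10^9) = 0.750499

Final answer:
(a) a = 2.482 Gm
(b) e = 0.7505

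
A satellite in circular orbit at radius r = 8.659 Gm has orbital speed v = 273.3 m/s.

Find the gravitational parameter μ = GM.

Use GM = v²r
r = 8.659 Gm = 8.659 × 10^9 m
v = 273.3 m/s
v² = 74692.9 m²/s²
GM = v²r = 74692.9 × 8.659 × 10^9 = 6.46766 × 10^14 m³/s²
GM ≈ 6.468 × 10^14 m³/s²

Final answer: GM = 6.468 × 10^14 m³/s²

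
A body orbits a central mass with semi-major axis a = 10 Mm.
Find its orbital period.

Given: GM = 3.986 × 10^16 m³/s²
a = 10 Mm = 1 × 10^7 m
GM = 3.986 × 10^16 m³/s²
a³ = 1 × 10^21 m³
T = 2π √(a³/GM) = 2π √((1 × 10^21) / (3.986 × 10^16)) = 2π × 158.391 s
T = 995.202 s ≈ 16.59 minutes

Final answer: 16.59 minutes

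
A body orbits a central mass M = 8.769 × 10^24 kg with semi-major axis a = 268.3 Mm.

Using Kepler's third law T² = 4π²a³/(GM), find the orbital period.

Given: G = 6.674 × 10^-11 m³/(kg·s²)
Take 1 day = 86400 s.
M = 8.769 × 10^24 kg
GM = G × M = 6.674 × 10^-11 × 8.769 × 10^24 = 5.85243 × 10^14 m³/s²
a = 268.3 Mm = 2.683 × 10^8 m
a³ = 1.93135 × 10^25 m³
T = 2π √(a³/GM) = 2π √((1.93135 × 10^25) / (5.85243 × 10^14)) = 2π × 181661 s
T = 1.14141 × 10^6 s ≈ 13.21 days

Final answer: 13.21 days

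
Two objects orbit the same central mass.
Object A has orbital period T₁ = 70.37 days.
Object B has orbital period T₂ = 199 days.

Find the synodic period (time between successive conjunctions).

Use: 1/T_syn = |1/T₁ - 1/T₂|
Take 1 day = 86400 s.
T₁ = 70.37 days = 6.07997 × 10^6 s
T₂ = 199 days = 1.71936 × 10^7 s
1/T₁ = 1.64475 × 10^-7 s⁻¹
1/T₂ = 5.81612 × 10^-8 s⁻¹
|1/T₁ − 1/T₂| = 1.06313 × 10^-7 s⁻¹
T_syn = 1 / |1/T₁ − 1/T₂| = 9.40615 × 10^6 s ≈ 108.9 days

Final answer: T_syn = 108.9 days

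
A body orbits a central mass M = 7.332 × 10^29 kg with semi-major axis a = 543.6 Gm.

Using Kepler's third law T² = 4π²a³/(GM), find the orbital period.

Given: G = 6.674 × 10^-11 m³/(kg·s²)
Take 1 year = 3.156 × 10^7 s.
M = 7.332 × 10^29 kg
GM = G × M = 6.674 × 10^-11 × 7.332 × 10^29 = 4.89338 × 10^19 m³/s²
a = 543.6 Gm = 5.436 × 10^11 m
a³ = 1.60634 × 10^35 m³
T = 2π √(a³/GM) = 2π √((1.60634 × 10^35) / (4.89338 × 10^19)) = 2π × 5.72948 × 10^7 s
T = 3.59994 × 10^8 s ≈ 11.41 years

Final answer: 11.41 years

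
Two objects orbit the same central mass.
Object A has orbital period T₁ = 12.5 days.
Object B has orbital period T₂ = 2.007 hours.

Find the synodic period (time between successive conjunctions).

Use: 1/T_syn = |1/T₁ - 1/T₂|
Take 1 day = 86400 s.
T₁ = 12.5 days = 1.08 × 10^6 s
T₂ = 2.007 hours = 7225.2 s
1/T₁ = 9.25926 × 10^-7 s⁻¹
1/T₂ = 0.000138404 s⁻¹
|1/T₁ − 1/T₂| = 0.000137479 s⁻¹
T_syn = 1 / |1/T₁ − 1/T₂| = 7273.86 s ≈ 2.021 hours

Final answer: T_syn = 2.021 hours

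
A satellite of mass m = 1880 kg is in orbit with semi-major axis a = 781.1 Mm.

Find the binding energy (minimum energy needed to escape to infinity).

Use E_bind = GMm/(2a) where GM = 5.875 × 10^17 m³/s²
a = 781.1 Mm = 7.811 × 10^8 m
GM = 5.875 × 10^17 m³/s²
m = 1880 kg
GMm = 5.875 × 10^17 × 1880 = 1.1045 × 10^21 m³·kg/s²
2a = 1.5622 × 10^9 m
E_bind = GMm/(2a) = 7.07016 × 10^11 J ≈ 707 GJ

Final answer: 707 GJ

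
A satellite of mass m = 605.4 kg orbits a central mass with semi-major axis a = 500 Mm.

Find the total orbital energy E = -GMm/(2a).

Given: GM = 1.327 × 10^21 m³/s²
a = 500 Mm = 5 × 10^8 m
GM = 1.327 × 10^21 m³/s²
2a = 1 × 10^9 m
GMm = 1.327 × 10^21 × 605.4 = 8.03366 × 10^23 m³·kg/s²
E = −GMm/(2a) = -8.03366 × 10^14 J ≈ -803.4 TJ

Final answer: -803.4 TJ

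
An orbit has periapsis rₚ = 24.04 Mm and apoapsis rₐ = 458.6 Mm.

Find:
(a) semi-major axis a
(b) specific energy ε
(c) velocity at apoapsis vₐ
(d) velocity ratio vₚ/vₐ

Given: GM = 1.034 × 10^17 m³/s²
rₚ = 24.04 Mm = 2.404 × 10^7 m
rₐ = 458.6 Mm = 4.586 × 10^8 m
GM = 1.034 × 10^17 m³/s²
a = (rₚ + rₐ)/2 = 2.4132 × 10^8 m
e = (rₐ − rₚ)/(rₐ + rₚ) = (4.3456 × 10^8) / (4.8264 × 10^8) = 0.900381
(a) a = 2.4132 × 10^8 m ≈ 241.3 Mm
(b) 2a = 4.8264 × 10^8 m;  ε = −GM/(2a) = -2.14238 × 10^8 J/kg ≈ -214.2 MJ/kg
(c) vₐ² = GM (2/rₐ − 1/a) = 1.034 × 10^17 × (4.3611 × 10^-9 − 4.14388 × 10^-9) = 2.24609 × 10^7 m²/s²;  vₐ = 4739.3 m/s ≈ 4.739 km/s
(d) vₚ/vₐ = rₐ/rₚ (angular momentum) = (4.586 × 10^8) / (2.404 × 10^7) = 19.0765 ≈ 19.08

Final answer:
(a) semi-major axis a = 241.3 Mm
(b) specific energy ε = -214.2 MJ/kg
(c) velocity at apoapsis vₐ = 4.739 km/s
(d) velocity ratio vₚ/vₐ = 19.08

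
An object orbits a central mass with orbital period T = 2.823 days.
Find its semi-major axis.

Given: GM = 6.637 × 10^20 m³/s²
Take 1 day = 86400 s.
T = 2.823 days = 243907 s
GM = 6.637 × 10^20 m³/s²
Kepler's third law: a³ = GM T² / (4π²)
T² = 5.94907 × 10^10 s²
a³ = (6.637 × 10^20) × (5.94907 × 10^10) / (4π²) = 1.00014 × 10^30 m³
a = (a³)^(1/3) = 1.00005 × 10^10 m ≈ 10 Gm

Final answer: 10 Gm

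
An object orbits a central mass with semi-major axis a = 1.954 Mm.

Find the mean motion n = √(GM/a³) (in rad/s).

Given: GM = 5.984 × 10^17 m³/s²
a = 1.954 Mm = 1.954 × 10^6 m
GM = 5.984 × 10^17 m³/s²
a³ = 7.4606 × 10^18 m³
GM/a³ = (5.984 × 10^17) / (7.4606 × 10^18) = 0.080208 s⁻²
n = √(GM/a³) = 0.28321 rad/s ≈ 0.2832 rad/s

Final answer: n = 0.2832 rad/s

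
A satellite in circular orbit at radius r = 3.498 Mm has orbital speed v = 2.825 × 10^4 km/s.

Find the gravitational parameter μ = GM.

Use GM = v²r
r = 3.498 Mm = 3.498 × 10^6 m
v = 2.825 × 10^4 km/s = 2.825 × 10^7 m/s
v² = 7.98062 × 10^14 m²/s²
GM = v²r = 7.98062 × 10^14 × 3.498 × 10^6 = 2.79162 × 10^21 m³/s²
GM ≈ 2.792 × 10^21 m³/s²

Final answer: GM = 2.792 × 10^21 m³/s²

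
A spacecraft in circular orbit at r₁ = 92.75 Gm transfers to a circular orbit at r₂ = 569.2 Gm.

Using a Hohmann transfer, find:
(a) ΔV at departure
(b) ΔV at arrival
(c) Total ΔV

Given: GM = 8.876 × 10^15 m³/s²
r₁ = 92.75 Gm = 9.275 × 10^10 m
r₂ = 569.2 Gm = 5.692 × 10^11 m
GM = 8.876 × 10^15 m³/s²
Transfer ellipse: a_t = (r₁ + r₂)/2 = 3.30975 × 10^11 m
Circular speed at r₁: v₁ = √(GM/r₁) = 309.351 m/s
Transfer speed at r₁ (periapsis): v₁ₜ = √(GM(2/r₁ − 1/a_t)) = 405.683 m/s
(a) ΔV₁ = v₁ₜ − v₁ = 96.3316 m/s ≈ 96.33 m/s
Circular speed at r₂: v₂ = √(GM/r₂) = 124.875 m/s
Transfer speed at r₂ (apoapsis): v₂ₜ = √(GM(2/r₂ − 1/a_t)) = 66.1052 m/s
(b) ΔV₂ = v₂ − v₂ₜ = 58.77 m/s ≈ 58.77 m/s
(c) ΔV_total = ΔV₁ + ΔV₂ = 155.102 m/s ≈ 155.1 m/s

Final answer:
(a) ΔV₁ = 96.33 m/s
(b) ΔV₂ = 58.77 m/s
(c) ΔV_total = 155.1 m/s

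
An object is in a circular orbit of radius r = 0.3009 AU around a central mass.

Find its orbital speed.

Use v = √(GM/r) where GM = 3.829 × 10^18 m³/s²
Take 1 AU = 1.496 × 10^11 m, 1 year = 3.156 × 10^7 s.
r = 0.3009 AU = 4.50146 × 10^10 m
GM = 3.829 × 10^18 m³/s²
GM/r = (3.829 × 10^18) / (4.50146 × 10^10) = 8.50612 × 10^7 m²/s²
v = √(GM/r) = 9222.86 m/s ≈ 1.946 AU/year

Final answer: 1.946 AU/year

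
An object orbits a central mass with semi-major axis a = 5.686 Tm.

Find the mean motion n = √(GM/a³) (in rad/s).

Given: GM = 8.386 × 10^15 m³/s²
a = 5.686 Tm = 5.686 × 10^12 m
GM = 8.386 × 10^15 m³/s²
a³ = 1.83832 × 10^38 m³
GM/a³ = (8.386 × 10^15) / (1.83832 × 10^38) = 4.56178 × 10^-23 s⁻²
n = √(GM/a³) = 6.75409 × 10^-12 rad/s ≈ 6.754 × 10^-12 rad/s

Final answer: n = 6.754 × 10^-12 rad/s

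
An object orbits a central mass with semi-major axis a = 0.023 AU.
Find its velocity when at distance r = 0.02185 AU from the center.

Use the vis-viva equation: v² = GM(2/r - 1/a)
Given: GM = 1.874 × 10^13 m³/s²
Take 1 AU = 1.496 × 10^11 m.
a = 0.023 AU = 3.4408 × 10^9 m
r = 0.02185 AU = 3.26876 × 10^9 m
GM = 1.874 × 10^13 m³/s²
2/r − 1/a = 6.11853 × 10^-10 − 2.9063 × 10^-10 = 3.21223 × 10^-10 m⁻¹
v² = GM (2/r − 1/a) = 6019.71 m²/s²
v = 77.5868 m/s ≈ 77.59 m/s

Final answer: 77.59 m/s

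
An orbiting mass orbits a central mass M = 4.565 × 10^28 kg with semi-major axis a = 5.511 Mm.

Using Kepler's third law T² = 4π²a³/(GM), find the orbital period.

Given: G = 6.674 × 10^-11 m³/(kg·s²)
M = 4.565 × 10^28 kg
GM = G × M = 6.674 × 10^-11 × 4.565 × 10^28 = 3.04668 × 10^18 m³/s²
a = 5.511 Mm = 5.511 × 10^6 m
a³ = 1.67375 × 10^20 m³
T = 2π √(a³/GM) = 2π √((1.67375 × 10^20) / (3.04668 × 10^18)) = 2π × 7.41194 s
T = 46.5706 s ≈ 46.57 seconds

Final answer: 46.57 seconds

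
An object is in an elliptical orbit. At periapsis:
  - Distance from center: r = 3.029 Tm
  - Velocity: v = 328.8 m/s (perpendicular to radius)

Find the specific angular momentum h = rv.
r = 3.029 Tm = 3.029 × 10^12 m
v = 328.8 m/s
h = rv = 3.029 × 10^12 × 328.8 = 9.95935 × 10^14 m²/s ≈ 9.959 × 10^14 m²/s

Final answer: h = 9.959 × 10^14 m²/s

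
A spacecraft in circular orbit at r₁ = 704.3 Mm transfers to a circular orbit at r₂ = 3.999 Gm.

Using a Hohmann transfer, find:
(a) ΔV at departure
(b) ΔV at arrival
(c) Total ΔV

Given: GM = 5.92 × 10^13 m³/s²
r₁ = 704.3 Mm = 7.043 × 10^8 m
r₂ = 3.999 Gm = 3.999 × 10^9 m
GM = 5.92 × 10^13 m³/s²
Transfer ellipse: a_t = (r₁ + r₂)/2 = 2.35165 × 10^9 m
Circular speed at r₁: v₁ = √(GM/r₁) = 289.923 m/s
Transfer speed at r₁ (periapsis): v₁ₜ = √(GM(2/r₁ − 1/a_t)) = 378.069 m/s
(a) ΔV₁ = v₁ₜ − v₁ = 88.1467 m/s ≈ 88.15 m/s
Circular speed at r₂: v₂ = √(GM/r₂) = 121.67 m/s
Transfer speed at r₂ (apoapsis): v₂ₜ = √(GM(2/r₂ − 1/a_t)) = 66.5852 m/s
(b) ΔV₂ = v₂ − v₂ₜ = 55.0853 m/s ≈ 55.09 m/s
(c) ΔV_total = ΔV₁ + ΔV₂ = 143.232 m/s ≈ 143.2 m/s

Final answer:
(a) ΔV₁ = 88.15 m/s
(b) ΔV₂ = 55.09 m/s
(c) ΔV_total = 143.2 m/s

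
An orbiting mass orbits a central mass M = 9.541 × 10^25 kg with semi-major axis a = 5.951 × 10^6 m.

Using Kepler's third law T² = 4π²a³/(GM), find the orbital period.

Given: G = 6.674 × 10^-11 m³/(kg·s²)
M = 9.541 × 10^25 kg
GM = G × M = 6.674 × 10^-11 × 9.541 × 10^25 = 6.36766 × 10^15 m³/s²
a = 5.951 × 10^6 m
a³ = 2.10751 × 10^20 m³
T = 2π √(a³/GM) = 2π √((2.10751 × 10^20) / (6.36766 × 10^15)) = 2π × 181.926 s
T = 1143.08 s ≈ 19.05 minutes

Final answer: 19.05 minutes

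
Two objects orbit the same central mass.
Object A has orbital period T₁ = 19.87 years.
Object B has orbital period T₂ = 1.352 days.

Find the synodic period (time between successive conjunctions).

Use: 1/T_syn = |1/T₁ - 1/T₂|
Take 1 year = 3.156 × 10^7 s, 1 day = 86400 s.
T₁ = 19.87 years = 6.27097 × 10^8 s
T₂ = 1.352 days = 116813 s
1/T₁ = 1.59465 × 10^-9 s⁻¹
1/T₂ = 8.56071 × 10^-6 s⁻¹
|1/T₁ − 1/T₂| = 8.55911 × 10^-6 s⁻¹
T_syn = 1 / |1/T₁ − 1/T₂| = 116835 s ≈ 1.352 days

Final answer: T_syn = 1.352 days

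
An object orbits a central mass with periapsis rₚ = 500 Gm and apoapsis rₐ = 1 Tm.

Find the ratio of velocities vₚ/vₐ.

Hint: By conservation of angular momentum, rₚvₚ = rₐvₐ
rₚ = 500 Gm = 5 × 10^11 m
rₐ = 1 Tm = 1 × 10^12 m
rₚvₚ = rₐvₐ  ⇒  vₚ/vₐ = rₐ/rₚ
vₚ/vₐ = (1 × 10^12) / (5 × 10^11) = 2

Final answer: vₚ/vₐ = 2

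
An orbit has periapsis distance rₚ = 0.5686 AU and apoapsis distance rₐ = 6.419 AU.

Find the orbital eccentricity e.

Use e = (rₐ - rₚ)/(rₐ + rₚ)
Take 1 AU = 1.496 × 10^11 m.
rₚ = 0.5686 AU = 8.50626 × 10^10 m
rₐ = 6.419 AU = 9.60282 × 10^11 m
rₐ − rₚ = 8.7522 × 10^11 m
rₐ + rₚ = 1.04534 × 10^12 m
e = (rₐ − rₚ)/(rₐ + rₚ) = 0.837255

Final answer: e = 0.8373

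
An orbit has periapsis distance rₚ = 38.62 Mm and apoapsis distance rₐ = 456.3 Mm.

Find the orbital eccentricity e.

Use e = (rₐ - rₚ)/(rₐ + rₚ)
rₚ = 38.62 Mm = 3.862 × 10^7 m
rₐ = 456.3 Mm = 4.563 × 10^8 m
rₐ − rₚ = 4.1768 × 10^8 m
rₐ + rₚ = 4.9492 × 10^8 m
e = (rₐ − rₚ)/(rₐ + rₚ) = 0.843934

Final answer: e = 0.8439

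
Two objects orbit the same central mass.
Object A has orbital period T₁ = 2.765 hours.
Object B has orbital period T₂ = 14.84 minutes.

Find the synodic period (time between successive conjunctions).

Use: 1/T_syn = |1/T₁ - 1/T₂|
T₁ = 2.765 hours = 9954 s
T₂ = 14.84 minutes = 890.4 s
1/T₁ = 0.000100462 s⁻¹
1/T₂ = 0.00112309 s⁻¹
|1/T₁ − 1/T₂| = 0.00102263 s⁻¹
T_syn = 1 / |1/T₁ − 1/T₂| = 977.872 s ≈ 16.3 minutes

Final answer: T_syn = 16.3 minutes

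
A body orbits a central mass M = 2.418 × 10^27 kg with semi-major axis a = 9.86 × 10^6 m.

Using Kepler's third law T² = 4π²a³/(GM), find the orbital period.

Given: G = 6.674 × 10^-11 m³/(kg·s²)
M = 2.418 × 10^27 kg
GM = G × M = 6.674 × 10^-11 × 2.418 × 10^27 = 1.61377 × 10^17 m³/s²
a = 9.86 × 10^6 m
a³ = 9.58585 × 10^20 m³
T = 2π √(a³/GM) = 2π √((9.58585 × 10^20) / (1.61377 × 10^17)) = 2π × 77.0716 s
T = 484.255 s ≈ 8.071 minutes

Final answer: 8.071 minutes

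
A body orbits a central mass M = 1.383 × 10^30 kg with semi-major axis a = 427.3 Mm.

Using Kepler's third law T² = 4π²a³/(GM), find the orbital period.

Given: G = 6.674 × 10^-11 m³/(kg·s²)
M = 1.383 × 10^30 kg
GM = G × M = 6.674 × 10^-11 × 1.383 × 10^30 = 9.23014 × 10^19 m³/s²
a = 427.3 Mm = 4.273 × 10^8 m
a³ = 7.80187 × 10^25 m³
T = 2π √(a³/GM) = 2π √((7.80187 × 10^25) / (9.23014 × 10^19)) = 2π × 919.38 s
T = 5776.64 s ≈ 1.605 hours

Final answer: 1.605 hours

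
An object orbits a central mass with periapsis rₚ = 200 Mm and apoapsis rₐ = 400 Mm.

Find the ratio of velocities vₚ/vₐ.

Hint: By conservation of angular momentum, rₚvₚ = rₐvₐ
rₚ = 200 Mm = 2 × 10^8 m
rₐ = 400 Mm = 4 × 10^8 m
rₚvₚ = rₐvₐ  ⇒  vₚ/vₐ = rₐ/rₚ
vₚ/vₐ = (4 × 10^8) / (2 × 10^8) = 2

Final answer: vₚ/vₐ = 2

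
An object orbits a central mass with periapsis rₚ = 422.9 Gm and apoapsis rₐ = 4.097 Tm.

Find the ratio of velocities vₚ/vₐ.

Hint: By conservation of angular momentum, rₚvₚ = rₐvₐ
rₚ = 422.9 Gm = 4.229 × 10^11 m
rₐ = 4.097 Tm = 4.097 × 10^12 m
rₚvₚ = rₐvₐ  ⇒  vₚ/vₐ = rₐ/rₚ
vₚ/vₐ = (4.097 × 10^12) / (4.229 × 10^11) = 9.68787

Final answer: vₚ/vₐ = 9.688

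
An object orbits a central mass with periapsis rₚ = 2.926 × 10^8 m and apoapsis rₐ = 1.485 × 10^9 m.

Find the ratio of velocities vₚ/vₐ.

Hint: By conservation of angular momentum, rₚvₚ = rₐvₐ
rₚ = 2.926 × 10^8 m
rₐ = 1.485 × 10^9 m
rₚvₚ = rₐvₐ  ⇒  vₚ/vₐ = rₐ/rₚ
vₚ/vₐ = (1.485 × 10^9) / (2.926 × 10^8) = 5.07519

Final answer: vₚ/vₐ = 5.075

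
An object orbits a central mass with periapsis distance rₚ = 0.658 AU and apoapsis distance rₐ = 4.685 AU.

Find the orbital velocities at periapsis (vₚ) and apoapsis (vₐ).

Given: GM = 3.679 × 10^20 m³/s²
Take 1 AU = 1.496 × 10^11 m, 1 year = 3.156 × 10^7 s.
rₚ = 0.658 AU = 9.84368 × 10^10 m
rₐ = 4.685 AU = 7.00876 × 10^11 m
GM = 3.679 × 10^20 m³/s²
a = (rₚ + rₐ)/2 = 3.99656 × 10^11 m
Vis-viva: v² = GM (2/r − 1/a)
vₚ² = 3.679 × 10^20 × (2.03176 × 10^-11 − 2.50215 × 10^-12) = 6.55431 × 10^9 m²/s²
vₚ = 80958.7 m/s ≈ 17.08 AU/year
vₐ² = 3.679 × 10^20 × (2.85357 × 10^-12 − 2.50215 × 10^-12) = 1.29288 × 10^8 m²/s²
vₐ = 11370.5 m/s ≈ 2.399 AU/year

Final answer: vₚ = 17.08 AU/year, vₐ = 2.399 AU/year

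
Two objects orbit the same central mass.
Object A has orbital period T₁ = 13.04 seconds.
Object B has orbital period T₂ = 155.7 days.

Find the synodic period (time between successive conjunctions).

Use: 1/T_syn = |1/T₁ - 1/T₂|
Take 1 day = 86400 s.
T₁ = 13.04 seconds
T₂ = 155.7 days = 1.34525 × 10^7 s
1/T₁ = 0.0766871 s⁻¹
1/T₂ = 7.43357 × 10^-8 s⁻¹
|1/T₁ − 1/T₂| = 0.076687 s⁻¹
T_syn = 1 / |1/T₁ − 1/T₂| = 13.04 s ≈ 13.04 seconds

Final answer: T_syn = 13.04 seconds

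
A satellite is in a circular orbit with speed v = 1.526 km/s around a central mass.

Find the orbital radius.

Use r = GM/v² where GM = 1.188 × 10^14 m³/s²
v = 1.526 km/s = 1526 m/s
GM = 1.188 × 10^14 m³/s²
v² = 2.32868 × 10^6 m²/s²
r = GM/v² = (1.188 × 10^14) / (2.32868 × 10^6) = 5.10161 × 10^7 m ≈ 5.102 × 10^7 m

Final answer: 5.102 × 10^7 m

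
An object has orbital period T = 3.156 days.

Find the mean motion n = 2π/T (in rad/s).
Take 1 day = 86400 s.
T = 3.156 days = 272678 s
n = 2π / 272678 s = 2.30425 × 10^-5 rad/s ≈ 2.304 × 10^-5 rad/s

Final answer: n = 2.304 × 10^-5 rad/s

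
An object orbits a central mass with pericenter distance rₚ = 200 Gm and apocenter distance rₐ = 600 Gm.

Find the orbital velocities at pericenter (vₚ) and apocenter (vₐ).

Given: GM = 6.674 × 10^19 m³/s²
rₚ = 200 Gm = 2 × 10^11 m
rₐ = 600 Gm = 6 × 10^11 m
GM = 6.674 × 10^19 m³/s²
a = (rₚ + rₐ)/2 = 4 × 10^11 m
Vis-viva: v² = GM (2/r − 1/a)
vₚ² = 6.674 × 10^19 × (1 × 10^-11 − 2.5 × 10^-12) = 5.0055 × 10^8 m²/s²
vₚ = 22373 m/s ≈ 22.37 km/s
vₐ² = 6.674 × 10^19 × (3.33333 × 10^-12 − 2.5 × 10^-12) = 5.56167 × 10^7 m²/s²
vₐ = 7457.66 m/s ≈ 7.458 km/s

Final answer: vₚ = 22.37 km/s, vₐ = 7.458 km/s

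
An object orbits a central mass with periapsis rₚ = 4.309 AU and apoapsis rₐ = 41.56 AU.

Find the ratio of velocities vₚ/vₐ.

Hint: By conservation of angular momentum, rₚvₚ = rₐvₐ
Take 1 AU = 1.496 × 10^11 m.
rₚ = 4.309 AU = 6.44626 × 10^11 m
rₐ = 41.56 AU = 6.21738 × 10^12 m
rₚvₚ = rₐvₐ  ⇒  vₚ/vₐ = rₐ/rₚ
vₚ/vₐ = (6.21738 × 10^12) / (6.44626 × 10^11) = 9.64493

Final answer: vₚ/vₐ = 9.645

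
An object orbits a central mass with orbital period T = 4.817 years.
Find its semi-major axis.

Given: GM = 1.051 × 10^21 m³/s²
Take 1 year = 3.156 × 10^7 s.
T = 4.817 years = 1.52025 × 10^8 s
GM = 1.051 × 10^21 m³/s²
Kepler's third law: a³ = GM T² / (4π²)
T² = 2.31115 × 10^16 s²
a³ = (1.051 × 10^21) × (2.31115 × 10^16) / (4π²) = 6.15276 × 10^35 m³
a = (a³)^(1/3) = 8.50531 × 10^11 m ≈ 8.505 × 10^11 m

Final answer: 8.505 × 10^11 m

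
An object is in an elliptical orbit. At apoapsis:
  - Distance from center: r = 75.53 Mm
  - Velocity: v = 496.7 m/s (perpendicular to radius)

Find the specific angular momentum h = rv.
r = 75.53 Mm = 7.553 × 10^7 m
v = 496.7 m/s
h = rv = 7.553 × 10^7 × 496.7 = 3.75158 × 10^10 m²/s ≈ 3.752 × 10^10 m²/s

Final answer: h = 3.752 × 10^10 m²/s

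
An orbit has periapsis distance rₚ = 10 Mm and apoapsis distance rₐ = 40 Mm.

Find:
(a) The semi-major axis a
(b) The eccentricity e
rₚ = 10 Mm = 1 × 10^7 m
rₐ = 40 Mm = 4 × 10^7 m
(a) a = (rₚ + rₐ)/2 = 2.5 × 10^7 m ≈ 25 Mm
(b) e = (rₐ − rₚ)/(rₐ + rₚ) = (3 × 10^7) / (5 × 10^7) = 0.6

Final answer:
(a) a = 25 Mm
(b) e = 0.6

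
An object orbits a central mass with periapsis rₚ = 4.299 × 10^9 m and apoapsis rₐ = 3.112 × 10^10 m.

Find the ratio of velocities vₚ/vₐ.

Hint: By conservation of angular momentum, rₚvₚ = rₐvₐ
rₚ = 4.299 × 10^9 m
rₐ = 3.112 × 10^10 m
rₚvₚ = rₐvₐ  ⇒  vₚ/vₐ = rₐ/rₚ
vₚ/vₐ = (3.112 × 10^10) / (4.299 × 10^9) = 7.23889

Final answer: vₚ/vₐ = 7.239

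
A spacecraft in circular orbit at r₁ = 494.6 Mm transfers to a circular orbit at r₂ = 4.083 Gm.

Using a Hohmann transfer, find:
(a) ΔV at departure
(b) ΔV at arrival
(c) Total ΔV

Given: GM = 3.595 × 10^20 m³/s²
r₁ = 494.6 Mm = 4.946 × 10^8 m
r₂ = 4.083 Gm = 4.083 × 10^9 m
GM = 3.595 × 10^20 m³/s²
Transfer ellipse: a_t = (r₁ + r₂)/2 = 2.2888 × 10^9 m
Circular speed at r₁: v₁ = √(GM/r₁) = 852555 m/s
Transfer speed at r₁ (periapsis): v₁ₜ = √(GM(2/r₁ − 1/a_t)) = 1.1387 × 10^6 m/s
(a) ΔV₁ = v₁ₜ − v₁ = 286142 m/s ≈ 286.1 km/s
Circular speed at r₂: v₂ = √(GM/r₂) = 296729 m/s
Transfer speed at r₂ (apoapsis): v₂ₜ = √(GM(2/r₂ − 1/a_t)) = 137938 m/s
(b) ΔV₂ = v₂ − v₂ₜ = 158791 m/s ≈ 158.8 km/s
(c) ΔV_total = ΔV₁ + ΔV₂ = 444933 m/s ≈ 444.9 km/s

Final answer:
(a) ΔV₁ = 286.1 km/s
(b) ΔV₂ = 158.8 km/s
(c) ΔV_total = 444.9 km/s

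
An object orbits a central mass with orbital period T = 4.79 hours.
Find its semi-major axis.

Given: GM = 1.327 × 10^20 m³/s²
T = 4.79 hours = 17244 s
GM = 1.327 × 10^20 m³/s²
Kepler's third law: a³ = GM T² / (4π²)
T² = 2.97356 × 10^8 s²
a³ = (1.327 × 10^20) × (2.97356 × 10^8) / (4π²) = 9.9951 × 10^26 m³
a = (a³)^(1/3) = 9.99837 × 10^8 m ≈ 999.8 Mm

Final answer: 999.8 Mm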